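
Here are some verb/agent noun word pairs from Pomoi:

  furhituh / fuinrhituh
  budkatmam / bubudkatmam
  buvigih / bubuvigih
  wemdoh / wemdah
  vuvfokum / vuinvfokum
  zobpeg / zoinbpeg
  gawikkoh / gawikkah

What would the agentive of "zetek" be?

furhituh and wemdoh both end in -h yet inflect differently (fuinrhituh, wemdah), so the final letter is not what conditions the rule; the last vowel is.
"zetek" has last vowel 'e'. The one such stem in the data (zobpeg → zoinbpeg) inserts -in- after the first vowel (as do vuvfokum, furhituh), so the same rule applies.
The other patterns: stems whose last vowel is 'o' change the last vowel to 'a'; stems whose last vowel is 'a' or 'i' repeat the first consonant+vowel as a prefix.
So zetek → zeintek.

zeintek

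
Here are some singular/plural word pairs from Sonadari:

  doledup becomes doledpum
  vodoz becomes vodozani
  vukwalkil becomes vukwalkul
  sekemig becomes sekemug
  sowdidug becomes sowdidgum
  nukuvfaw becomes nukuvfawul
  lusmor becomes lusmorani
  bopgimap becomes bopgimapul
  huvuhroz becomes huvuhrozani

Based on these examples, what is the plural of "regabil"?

regabul

"regabil" has last vowel 'i'. The stems whose last vowel is 'i' (sekemig → sekemug, vukwalkil → vukwalkul) change the last vowel to 'u'.
The other patterns: stems whose last vowel is 'a' add -ul; stems whose last vowel is 'u' delete the last vowel and add -um; stems whose last vowel is 'o' add -ani.
So regabil → regabul.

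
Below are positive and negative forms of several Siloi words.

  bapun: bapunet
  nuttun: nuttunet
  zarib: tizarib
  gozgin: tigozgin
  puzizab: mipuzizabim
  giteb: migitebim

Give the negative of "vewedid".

gozgin and bapun both end in -n yet inflect differently (tigozgin, bapunet), so the final letter is not what conditions the rule; the last vowel is.
"vewedid" has last vowel 'i'. The stems whose last vowel is 'i' (zarib → tizarib, gozgin → tigozgin) add the prefix ti-.
So vewedid → tivewedid.

tivewedid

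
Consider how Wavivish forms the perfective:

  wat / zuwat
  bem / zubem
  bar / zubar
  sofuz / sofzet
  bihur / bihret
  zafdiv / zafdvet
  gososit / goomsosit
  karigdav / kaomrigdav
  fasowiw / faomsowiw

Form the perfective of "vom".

bar and bihur both end in -r yet inflect differently (zubar, bihret), so the final letter is not what conditions the rule; the number of vowels is.
"vom" has 1 vowel. The stems with 1 vowel (wat → zuwat, bem → zubem, bar → zubar) add the prefix zu-.
So vom → zuvom.

zuvom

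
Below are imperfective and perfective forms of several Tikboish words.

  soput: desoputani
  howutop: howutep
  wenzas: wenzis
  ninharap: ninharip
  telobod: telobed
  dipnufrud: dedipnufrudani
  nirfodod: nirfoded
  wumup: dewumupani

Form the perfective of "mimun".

demimunani

howutop and ninharap both end in -p yet inflect differently (howutep, ninharip), so the final letter is not what conditions the rule; the last vowel is.
"mimun" has last vowel 'u'. The stems whose last vowel is 'u' (dipnufrud → dedipnufrudani, wumup → dewumupani, soput → desoputani) add de- … -ani around the stem.
The other patterns: stems whose last vowel is 'o' change the last vowel to 'e'; stems whose last vowel is 'a' change the last vowel to 'i'.
So mimun → demimunani.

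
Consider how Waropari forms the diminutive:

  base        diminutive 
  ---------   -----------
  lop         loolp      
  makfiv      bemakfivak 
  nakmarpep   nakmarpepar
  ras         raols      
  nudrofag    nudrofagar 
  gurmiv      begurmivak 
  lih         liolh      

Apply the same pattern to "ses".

lop and nakmarpep both end in -p yet inflect differently (loolp, nakmarpepar), so the final letter is not what conditions the rule; the number of vowels is.
"ses" has 1 vowel. The stems with 1 vowel (ras → raols, lop → loolp, lih → liolh) insert -ol- after the first vowel.
So ses → seols.

seols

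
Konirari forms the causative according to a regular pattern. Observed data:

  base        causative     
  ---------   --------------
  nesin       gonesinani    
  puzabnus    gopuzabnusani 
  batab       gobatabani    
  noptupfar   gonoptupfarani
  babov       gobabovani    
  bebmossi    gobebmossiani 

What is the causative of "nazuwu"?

gonazuwuani

Every pair shown (nesin → gonesinani, puzabnus → gopuzabnusani, batab → gobatabani, …) follows the same rule: add go- … -ani around the stem.
So nazuwu → gonazuwuani.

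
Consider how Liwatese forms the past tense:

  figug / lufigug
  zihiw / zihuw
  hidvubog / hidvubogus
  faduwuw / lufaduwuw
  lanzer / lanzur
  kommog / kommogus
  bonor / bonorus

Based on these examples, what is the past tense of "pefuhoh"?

hidvubog and figug both end in -g yet inflect differently (hidvubogus, lufigug), so the final letter is not what conditions the rule; the last vowel is.
"pefuhoh" has last vowel 'o'. The stems whose last vowel is 'o' (hidvubog → hidvubogus, kommog → kommogus, bonor → bonorus) add -us.
The other patterns: stems whose last vowel is 'u' add the prefix lu-; stems whose last vowel is 'e' or 'i' change the last vowel to 'u'.
So pefuhoh → pefuhohus.

pefuhohus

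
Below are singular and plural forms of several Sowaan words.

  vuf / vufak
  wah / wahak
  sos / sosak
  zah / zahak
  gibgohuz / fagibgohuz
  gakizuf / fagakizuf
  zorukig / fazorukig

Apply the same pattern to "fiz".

"fiz" has 1 vowel. The stems with 1 vowel (vuf → vufak, wah → wahak, sos → sosak) add -ak.
The other pattern: stems with 3 vowels add the prefix fa-.
So fiz → fizak.

fizak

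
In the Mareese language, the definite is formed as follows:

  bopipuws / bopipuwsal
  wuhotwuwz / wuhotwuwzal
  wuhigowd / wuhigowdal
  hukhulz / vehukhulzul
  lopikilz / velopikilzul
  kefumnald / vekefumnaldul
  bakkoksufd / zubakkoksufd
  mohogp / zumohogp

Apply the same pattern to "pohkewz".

"pohkewz" has second-to-last letter 'w'. The stems whose second-to-last letter is 'w' (bopipuws → bopipuwsal, wuhotwuwz → wuhotwuwzal, wuhigowd → wuhigowdal) add -al.
The other patterns: stems whose second-to-last letter is 'l' add ve- … -ul around the stem; stems whose second-to-last letter is 'f' or 'g' add the prefix zu-.
So pohkewz → pohkewzal.

pohkewzal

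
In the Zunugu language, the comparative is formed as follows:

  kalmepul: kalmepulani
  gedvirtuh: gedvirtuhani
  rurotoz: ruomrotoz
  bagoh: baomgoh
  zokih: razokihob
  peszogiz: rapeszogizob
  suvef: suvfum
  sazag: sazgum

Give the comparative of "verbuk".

verbukani

gedvirtuh and bagoh both end in -h yet inflect differently (gedvirtuhani, baomgoh), so the final letter is not what conditions the rule; the last vowel is.
"verbuk" has last vowel 'u'. The stems whose last vowel is 'u' (kalmepul → kalmepulani, gedvirtuh → gedvirtuhani) add -ani.
So verbuk → verbukani.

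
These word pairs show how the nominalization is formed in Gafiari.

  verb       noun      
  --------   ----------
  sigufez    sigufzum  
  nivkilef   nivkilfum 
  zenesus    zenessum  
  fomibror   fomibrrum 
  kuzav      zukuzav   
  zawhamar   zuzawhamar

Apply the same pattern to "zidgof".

zawhamar and fomibror both end in -r yet inflect differently (zuzawhamar, fomibrrum), so the final letter is not what conditions the rule; the last vowel is.
"zidgof" has last vowel 'o'. The one such stem in the data (fomibror → fomibrrum) deletes the last vowel and adds -um (as do nivkilef, zenesus), so the same rule applies.
The other pattern: stems whose last vowel is 'a' add the prefix zu-.
So zidgof → zidgfum.

zidgfum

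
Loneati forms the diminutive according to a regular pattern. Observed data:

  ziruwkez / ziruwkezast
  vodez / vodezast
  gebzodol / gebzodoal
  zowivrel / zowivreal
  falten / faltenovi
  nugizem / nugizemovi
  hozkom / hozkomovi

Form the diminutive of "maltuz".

maltuzast

ziruwkez and zowivrel both have last vowel 'e' yet inflect differently (ziruwkezast, zowivreal), so the last vowel is not what conditions the rule; the final letter is.
"maltuz" ends in -z. The stems ending in -z (ziruwkez → ziruwkezast, vodez → vodezast) add -ast.
The other patterns: stems ending in -l drop the final letter and add -al; stems ending in -m or -n add -ovi.
So maltuz → maltuzast.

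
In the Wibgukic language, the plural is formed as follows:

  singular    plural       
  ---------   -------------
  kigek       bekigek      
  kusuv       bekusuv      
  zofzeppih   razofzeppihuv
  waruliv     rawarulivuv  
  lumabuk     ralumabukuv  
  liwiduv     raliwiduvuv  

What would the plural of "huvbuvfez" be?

kigek and lumabuk both end in -k yet inflect differently (bekigek, ralumabukuv), so the final letter is not what conditions the rule; the number of vowels is.
"huvbuvfez" has 3 vowels. The stems with 3 vowels (zofzeppih → razofzeppihuv, lumabuk → ralumabukuv, waruliv → rawarulivuv) add ra- … -uv around the stem.
So huvbuvfez → rahuvbuvfezuv.

rahuvbuvfezuv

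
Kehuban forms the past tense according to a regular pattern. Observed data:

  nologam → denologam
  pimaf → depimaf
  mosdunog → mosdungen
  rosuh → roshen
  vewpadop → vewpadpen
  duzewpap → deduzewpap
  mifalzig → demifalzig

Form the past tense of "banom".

mosdunog and mifalzig both end in -g yet inflect differently (mosdungen, demifalzig), so the final letter is not what conditions the rule; the last vowel is.
"banom" has last vowel 'o'. The stems whose last vowel is 'o' (vewpadop → vewpadpen, mosdunog → mosdungen) delete the last vowel and add -en.
The other pattern: stems whose last vowel is 'a' or 'i' add the prefix de-.
So banom → banmen.

banmen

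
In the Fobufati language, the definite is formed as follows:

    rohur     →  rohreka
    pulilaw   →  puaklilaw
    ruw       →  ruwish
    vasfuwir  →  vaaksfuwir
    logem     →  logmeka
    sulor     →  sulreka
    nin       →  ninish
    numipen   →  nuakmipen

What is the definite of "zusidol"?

ruw and pulilaw both end in -w yet inflect differently (ruwish, puaklilaw), so the final letter is not what conditions the rule; the number of vowels is.
"zusidol" has 3 vowels. The stems with 3 vowels (pulilaw → puaklilaw, numipen → nuakmipen, vasfuwir → vaaksfuwir) insert -ak- after the first vowel.
So zusidol → zuaksidol.

zuaksidol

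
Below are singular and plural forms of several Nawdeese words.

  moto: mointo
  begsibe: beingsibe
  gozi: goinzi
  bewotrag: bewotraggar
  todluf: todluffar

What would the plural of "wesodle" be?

begsibe and bewotrag both begin with b- yet inflect differently (beingsibe, bewotraggar), so the first letter is not what conditions the rule; whether the stem ends in a vowel or a consonant is.
"wesodle" ends in a vowel. The stems ending in a vowel (moto → mointo, begsibe → beingsibe, gozi → goinzi) insert -in- after the first vowel.
So wesodle → weinsodle.

weinsodle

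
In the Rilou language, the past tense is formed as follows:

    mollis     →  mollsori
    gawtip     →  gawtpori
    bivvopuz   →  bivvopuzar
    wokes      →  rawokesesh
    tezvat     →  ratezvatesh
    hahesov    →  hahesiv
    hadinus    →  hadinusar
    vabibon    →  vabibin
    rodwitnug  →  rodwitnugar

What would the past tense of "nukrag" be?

"nukrag" has last vowel 'a'. The one such stem in the data (tezvat → ratezvatesh) adds ra- … -esh around the stem, so the same rule applies.
The other patterns: stems whose last vowel is 'o' change the last vowel to 'i'; stems whose last vowel is 'i' delete the last vowel and add -ori; stems whose last vowel is 'u' add -ar.
So nukrag → ranukragesh.

ranukragesh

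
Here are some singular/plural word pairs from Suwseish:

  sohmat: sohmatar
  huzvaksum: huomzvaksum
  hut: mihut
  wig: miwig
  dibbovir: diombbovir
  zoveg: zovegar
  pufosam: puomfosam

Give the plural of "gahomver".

gaomhomver

hut and sohmat both end in -t yet inflect differently (mihut, sohmatar), so the final letter is not what conditions the rule; the number of vowels is.
"gahomver" has 3 vowels. The stems with 3 vowels (huzvaksum → huomzvaksum, dibbovir → diombbovir, pufosam → puomfosam) insert -om- after the first vowel.
So gahomver → gaomhomver.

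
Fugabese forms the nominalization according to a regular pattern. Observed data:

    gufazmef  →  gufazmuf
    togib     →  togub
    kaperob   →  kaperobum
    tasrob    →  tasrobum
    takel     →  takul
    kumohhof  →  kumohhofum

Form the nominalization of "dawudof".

kumohhof and gufazmef both end in -f yet inflect differently (kumohhofum, gufazmuf), so the final letter is not what conditions the rule; the last vowel is.
"dawudof" has last vowel 'o'. The stems whose last vowel is 'o' (tasrob → tasrobum, kaperob → kaperobum, kumohhof → kumohhofum) add -um.
So dawudof → dawudofum.

dawudofum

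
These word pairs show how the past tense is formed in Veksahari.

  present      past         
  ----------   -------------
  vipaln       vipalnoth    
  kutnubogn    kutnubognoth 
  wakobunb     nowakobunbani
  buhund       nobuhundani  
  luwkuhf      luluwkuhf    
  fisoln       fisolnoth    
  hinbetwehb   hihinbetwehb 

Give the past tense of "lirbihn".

lilirbihn

hinbetwehb and wakobunb both end in -b yet inflect differently (hihinbetwehb, nowakobunbani), so the final letter is not what conditions the rule; the second-to-last letter is.
"lirbihn" has second-to-last letter 'h'. The stems whose second-to-last letter is 'h' (hinbetwehb → hihinbetwehb, luwkuhf → luluwkuhf) repeat the first consonant+vowel as a prefix.
The other patterns: stems whose second-to-last letter is 'n' add no- … -ani around the stem; stems whose second-to-last letter is 'g' or 'l' add -oth.
So lirbihn → lilirbihn.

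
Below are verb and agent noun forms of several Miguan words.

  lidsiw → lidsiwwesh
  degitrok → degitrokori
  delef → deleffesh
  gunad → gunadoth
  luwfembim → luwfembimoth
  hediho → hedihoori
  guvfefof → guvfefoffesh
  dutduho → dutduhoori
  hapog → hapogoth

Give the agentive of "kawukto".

kawuktoori

dutduho and guvfefof both have last vowel 'o' yet inflect differently (dutduhoori, guvfefoffesh), so the last vowel is not what conditions the rule; the final letter is.
"kawukto" ends in -o. The stems ending in -o (dutduho → dutduhoori, hediho → hedihoori) add -ori.
The other patterns: stems ending in -f or -w double the final consonant and add -esh; stems ending in -d, -g or -m add -oth.
So kawukto → kawuktoori.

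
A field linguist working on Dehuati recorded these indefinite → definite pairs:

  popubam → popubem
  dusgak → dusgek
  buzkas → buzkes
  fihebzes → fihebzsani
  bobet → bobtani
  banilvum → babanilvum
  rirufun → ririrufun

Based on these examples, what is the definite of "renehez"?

buzkas and fihebzes both end in -s yet inflect differently (buzkes, fihebzsani), so the final letter is not what conditions the rule; the last vowel is.
"renehez" has last vowel 'e'. The stems whose last vowel is 'e' (fihebzes → fihebzsani, bobet → bobtani) delete the last vowel and add -ani.
So renehez → renehzani.

renehzani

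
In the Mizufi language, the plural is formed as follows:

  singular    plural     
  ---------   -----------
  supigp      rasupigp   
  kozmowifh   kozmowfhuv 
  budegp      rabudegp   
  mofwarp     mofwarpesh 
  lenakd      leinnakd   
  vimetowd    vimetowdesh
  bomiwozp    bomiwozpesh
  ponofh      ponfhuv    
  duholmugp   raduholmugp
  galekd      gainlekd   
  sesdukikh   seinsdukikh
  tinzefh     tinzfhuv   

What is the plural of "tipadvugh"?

ratipadvugh

ponofh and sesdukikh both end in -h yet inflect differently (ponfhuv, seinsdukikh), so the final letter is not what conditions the rule; the second-to-last letter is.
"tipadvugh" has second-to-last letter 'g'. The stems whose second-to-last letter is 'g' (budegp → rabudegp, duholmugp → raduholmugp, supigp → rasupigp) add the prefix ra-.
The other patterns: stems whose second-to-last letter is 'f' delete the last vowel and add -uv; stems whose second-to-last letter is 'k' insert -in- after the first vowel; stems whose second-to-last letter is 'r', 'w' or 'z' add -esh.
So tipadvugh → ratipadvugh.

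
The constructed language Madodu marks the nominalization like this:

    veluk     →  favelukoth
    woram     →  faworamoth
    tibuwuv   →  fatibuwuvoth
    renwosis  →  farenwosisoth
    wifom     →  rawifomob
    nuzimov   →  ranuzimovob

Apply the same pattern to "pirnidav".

wifom and woram both end in -m yet inflect differently (rawifomob, faworamoth), so the final letter is not what conditions the rule; the last vowel is.
"pirnidav" has last vowel 'a'. The one such stem in the data (woram → faworamoth) adds fa- … -oth around the stem, so the same rule applies.
So pirnidav → fapirnidavoth.

fapirnidavoth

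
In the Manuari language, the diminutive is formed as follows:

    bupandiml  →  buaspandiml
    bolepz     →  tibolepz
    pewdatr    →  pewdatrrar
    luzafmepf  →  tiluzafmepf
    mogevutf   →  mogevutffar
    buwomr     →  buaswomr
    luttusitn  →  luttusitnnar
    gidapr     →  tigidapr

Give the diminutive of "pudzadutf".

"pudzadutf" has second-to-last letter 't'. The stems whose second-to-last letter is 't' (luttusitn → luttusitnnar, mogevutf → mogevutffar, pewdatr → pewdatrrar) double the final consonant and add -ar.
The other patterns: stems whose second-to-last letter is 'p' add the prefix ti-; stems whose second-to-last letter is 'm' insert -as- after the first vowel.
So pudzadutf → pudzadutffar.

pudzadutffar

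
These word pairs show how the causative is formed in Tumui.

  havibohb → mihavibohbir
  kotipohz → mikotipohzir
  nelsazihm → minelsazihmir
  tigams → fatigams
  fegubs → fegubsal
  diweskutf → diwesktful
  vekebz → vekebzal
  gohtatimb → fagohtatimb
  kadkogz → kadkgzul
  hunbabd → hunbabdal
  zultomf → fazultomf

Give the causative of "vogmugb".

vogmgbul

tigams and fegubs both end in -s yet inflect differently (fatigams, fegubsal), so the final letter is not what conditions the rule; the second-to-last letter is.
"vogmugb" has second-to-last letter 'g'. The one such stem in the data (kadkogz → kadkgzul) deletes the last vowel and adds -ul (as does diweskutf), so the same rule applies.
The other patterns: stems whose second-to-last letter is 'm' add the prefix fa-; stems whose second-to-last letter is 'b' add -al; stems whose second-to-last letter is 'h' add mi- … -ir around the stem.
So vogmugb → vogmgbul.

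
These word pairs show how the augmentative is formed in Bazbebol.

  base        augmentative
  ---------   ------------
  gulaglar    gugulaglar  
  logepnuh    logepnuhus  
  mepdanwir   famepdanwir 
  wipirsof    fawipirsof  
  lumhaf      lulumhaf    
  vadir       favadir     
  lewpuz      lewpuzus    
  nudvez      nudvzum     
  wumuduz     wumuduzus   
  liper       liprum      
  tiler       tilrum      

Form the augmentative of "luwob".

"luwob" has last vowel 'o'. The one such stem in the data (wipirsof → fawipirsof) adds the prefix fa-, so the same rule applies.
The other patterns: stems whose last vowel is 'e' delete the last vowel and add -um; stems whose last vowel is 'u' add -us; stems whose last vowel is 'a' repeat the first consonant+vowel as a prefix.
So luwob → faluwob.

faluwob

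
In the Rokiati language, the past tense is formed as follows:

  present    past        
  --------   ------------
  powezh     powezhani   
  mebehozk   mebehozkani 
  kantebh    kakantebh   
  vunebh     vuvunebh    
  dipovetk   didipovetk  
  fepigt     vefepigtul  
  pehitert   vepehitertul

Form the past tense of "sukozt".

sukoztani

"sukozt" has second-to-last letter 'z'. The stems whose second-to-last letter is 'z' (powezh → powezhani, mebehozk → mebehozkani) add -ani.
The other patterns: stems whose second-to-last letter is 'b' or 't' repeat the first consonant+vowel as a prefix; stems whose second-to-last letter is 'g' or 'r' add ve- … -ul around the stem.
So sukozt → sukoztani.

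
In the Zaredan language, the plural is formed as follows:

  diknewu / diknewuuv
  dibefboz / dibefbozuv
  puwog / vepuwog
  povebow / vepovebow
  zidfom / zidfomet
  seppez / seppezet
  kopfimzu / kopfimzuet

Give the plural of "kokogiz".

dibefboz and seppez both end in -z yet inflect differently (dibefbozuv, seppezet), so the final letter is not what conditions the rule; the first letter is.
"kokogiz" begins with k-. The one such stem in the data (kopfimzu → kopfimzuet) adds -et, so the same rule applies.
So kokogiz → kokogizet.

kokogizet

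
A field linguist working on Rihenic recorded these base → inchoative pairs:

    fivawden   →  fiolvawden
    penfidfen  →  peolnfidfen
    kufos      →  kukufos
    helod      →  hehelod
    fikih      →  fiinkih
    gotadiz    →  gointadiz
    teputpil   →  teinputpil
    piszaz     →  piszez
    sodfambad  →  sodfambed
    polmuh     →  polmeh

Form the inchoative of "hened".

heolned

gotadiz and piszaz both end in -z yet inflect differently (gointadiz, piszez), so the final letter is not what conditions the rule; the last vowel is.
"hened" has last vowel 'e'. The stems whose last vowel is 'e' (fivawden → fiolvawden, penfidfen → peolnfidfen) insert -ol- after the first vowel.
The other patterns: stems whose last vowel is 'o' repeat the first consonant+vowel as a prefix; stems whose last vowel is 'i' insert -in- after the first vowel; stems whose last vowel is 'a' or 'u' change the last vowel to 'e'.
So hened → heolned.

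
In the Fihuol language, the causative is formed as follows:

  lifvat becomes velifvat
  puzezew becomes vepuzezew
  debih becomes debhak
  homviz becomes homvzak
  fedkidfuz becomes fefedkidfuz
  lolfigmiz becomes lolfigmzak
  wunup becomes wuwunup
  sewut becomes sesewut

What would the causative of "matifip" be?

fedkidfuz and homviz both end in -z yet inflect differently (fefedkidfuz, homvzak), so the final letter is not what conditions the rule; the last vowel is.
"matifip" has last vowel 'i'. The stems whose last vowel is 'i' (homviz → homvzak, lolfigmiz → lolfigmzak, debih → debhak) delete the last vowel and add -ak.
The other patterns: stems whose last vowel is 'u' repeat the first consonant+vowel as a prefix; stems whose last vowel is 'a' or 'e' add the prefix ve-.
So matifip → matifpak.

matifpak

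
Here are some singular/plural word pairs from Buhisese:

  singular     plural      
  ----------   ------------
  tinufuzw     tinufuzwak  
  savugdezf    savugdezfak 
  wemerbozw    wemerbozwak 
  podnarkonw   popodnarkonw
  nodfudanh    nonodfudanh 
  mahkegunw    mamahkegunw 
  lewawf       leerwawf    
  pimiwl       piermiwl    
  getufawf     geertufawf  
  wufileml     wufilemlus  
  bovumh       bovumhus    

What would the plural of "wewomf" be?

tinufuzw and podnarkonw both end in -w yet inflect differently (tinufuzwak, popodnarkonw), so the final letter is not what conditions the rule; the second-to-last letter is.
"wewomf" has second-to-last letter 'm'. The stems whose second-to-last letter is 'm' (wufileml → wufilemlus, bovumh → bovumhus) add -us.
The other patterns: stems whose second-to-last letter is 'z' add -ak; stems whose second-to-last letter is 'n' repeat the first consonant+vowel as a prefix; stems whose second-to-last letter is 'w' insert -er- after the first vowel.
So wewomf → wewomfus.

wewomfus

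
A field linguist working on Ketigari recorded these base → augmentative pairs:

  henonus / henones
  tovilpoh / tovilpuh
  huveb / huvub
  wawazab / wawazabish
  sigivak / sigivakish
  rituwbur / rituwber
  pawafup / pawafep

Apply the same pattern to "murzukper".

wawazab and huveb both end in -b yet inflect differently (wawazabish, huvub), so the final letter is not what conditions the rule; the last vowel is.
"murzukper" has last vowel 'e'. The one such stem in the data (huveb → huvub) changes the last vowel to 'u' (as does tovilpoh), so the same rule applies.
The other patterns: stems whose last vowel is 'a' add -ish; stems whose last vowel is 'u' change the last vowel to 'e'.
So murzukper → murzukpur.

murzukpur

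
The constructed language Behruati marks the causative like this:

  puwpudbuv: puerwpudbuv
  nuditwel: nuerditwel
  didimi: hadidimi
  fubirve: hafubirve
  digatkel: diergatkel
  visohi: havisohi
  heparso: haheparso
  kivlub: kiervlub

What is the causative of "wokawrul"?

fubirve and nuditwel both have last vowel 'e' yet inflect differently (hafubirve, nuerditwel), so the last vowel is not what conditions the rule; whether the stem ends in a vowel or a consonant is.
"wokawrul" ends in a consonant. The stems ending in a consonant (nuditwel → nuerditwel, digatkel → diergatkel, kivlub → kiervlub) insert -er- after the first vowel.
The other pattern: stems ending in a vowel add the prefix ha-.
So wokawrul → woerkawrul.

woerkawrul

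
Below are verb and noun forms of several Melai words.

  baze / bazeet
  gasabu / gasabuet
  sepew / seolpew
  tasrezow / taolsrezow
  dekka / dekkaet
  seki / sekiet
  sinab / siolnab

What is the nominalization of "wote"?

sepew and baze both have last vowel 'e' yet inflect differently (seolpew, bazeet), so the last vowel is not what conditions the rule; whether the stem ends in a vowel or a consonant is.
"wote" ends in a vowel. The stems ending in a vowel (baze → bazeet, seki → sekiet, dekka → dekkaet) add -et.
The other pattern: stems ending in a consonant insert -ol- after the first vowel.
So wote → woteet.

woteet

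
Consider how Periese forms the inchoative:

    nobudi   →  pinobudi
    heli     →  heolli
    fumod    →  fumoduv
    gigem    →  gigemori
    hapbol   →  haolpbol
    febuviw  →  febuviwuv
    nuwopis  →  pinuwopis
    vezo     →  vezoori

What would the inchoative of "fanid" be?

nobudi and heli both end in -i yet inflect differently (pinobudi, heolli), so the final letter is not what conditions the rule; the first letter is.
"fanid" begins with f-. The stems beginning with f- (fumod → fumoduv, febuviw → febuviwuv) add -uv.
So fanid → faniduv.

faniduv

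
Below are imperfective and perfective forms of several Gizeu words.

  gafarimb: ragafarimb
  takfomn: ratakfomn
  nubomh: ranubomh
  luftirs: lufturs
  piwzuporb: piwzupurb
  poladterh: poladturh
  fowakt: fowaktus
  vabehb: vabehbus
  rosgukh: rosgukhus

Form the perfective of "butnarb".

gafarimb and piwzuporb both end in -b yet inflect differently (ragafarimb, piwzupurb), so the final letter is not what conditions the rule; the second-to-last letter is.
"butnarb" has second-to-last letter 'r'. The stems whose second-to-last letter is 'r' (luftirs → lufturs, piwzuporb → piwzupurb, poladterh → poladturh) change the last vowel to 'u'.
The other patterns: stems whose second-to-last letter is 'm' add the prefix ra-; stems whose second-to-last letter is 'h' or 'k' add -us.
So butnarb → butnurb.

butnurb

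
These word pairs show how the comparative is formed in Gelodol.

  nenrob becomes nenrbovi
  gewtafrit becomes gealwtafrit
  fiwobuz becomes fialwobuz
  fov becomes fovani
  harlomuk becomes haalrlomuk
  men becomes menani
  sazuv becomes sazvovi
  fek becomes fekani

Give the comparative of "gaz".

fov and sazuv both end in -v yet inflect differently (fovani, sazvovi), so the final letter is not what conditions the rule; the number of vowels is.
"gaz" has 1 vowel. The stems with 1 vowel (men → menani, fek → fekani, fov → fovani) add -ani.
The other patterns: stems with 2 vowels delete the last vowel and add -ovi; stems with 3 vowels insert -al- after the first vowel.
So gaz → gazani.

gazani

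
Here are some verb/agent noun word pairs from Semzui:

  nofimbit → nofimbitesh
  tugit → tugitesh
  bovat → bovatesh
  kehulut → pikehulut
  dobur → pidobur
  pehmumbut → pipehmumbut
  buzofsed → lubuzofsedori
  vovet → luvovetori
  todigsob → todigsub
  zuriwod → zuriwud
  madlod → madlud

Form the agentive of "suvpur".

pisuvpur

nofimbit and kehulut both end in -t yet inflect differently (nofimbitesh, pikehulut), so the final letter is not what conditions the rule; the last vowel is.
"suvpur" has last vowel 'u'. The stems whose last vowel is 'u' (kehulut → pikehulut, dobur → pidobur, pehmumbut → pipehmumbut) add the prefix pi-.
So suvpur → pisuvpur.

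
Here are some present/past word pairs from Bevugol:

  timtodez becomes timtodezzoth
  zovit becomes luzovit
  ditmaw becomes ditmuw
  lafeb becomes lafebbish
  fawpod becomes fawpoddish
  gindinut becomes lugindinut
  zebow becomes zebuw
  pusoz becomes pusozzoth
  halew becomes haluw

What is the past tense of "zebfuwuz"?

"zebfuwuz" ends in -z. The stems ending in -z (pusoz → pusozzoth, timtodez → timtodezzoth) double the final consonant and add -oth.
The other patterns: stems ending in -t add the prefix lu-; stems ending in -w change the last vowel to 'u'; stems ending in -b or -d double the final consonant and add -ish.
So zebfuwuz → zebfuwuzzoth.

zebfuwuzzoth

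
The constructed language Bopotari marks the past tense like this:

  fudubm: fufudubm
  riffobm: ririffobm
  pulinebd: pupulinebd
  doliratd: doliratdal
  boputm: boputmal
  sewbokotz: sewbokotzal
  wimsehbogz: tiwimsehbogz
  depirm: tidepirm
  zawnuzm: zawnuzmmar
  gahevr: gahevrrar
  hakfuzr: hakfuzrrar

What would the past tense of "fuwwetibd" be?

fufuwwetibd

pulinebd and doliratd both end in -d yet inflect differently (pupulinebd, doliratdal), so the final letter is not what conditions the rule; the second-to-last letter is.
"fuwwetibd" has second-to-last letter 'b'. The stems whose second-to-last letter is 'b' (fudubm → fufudubm, riffobm → ririffobm, pulinebd → pupulinebd) repeat the first consonant+vowel as a prefix.
The other patterns: stems whose second-to-last letter is 't' add -al; stems whose second-to-last letter is 'g' or 'r' add the prefix ti-; stems whose second-to-last letter is 'v' or 'z' double the final consonant and add -ar.
So fuwwetibd → fufuwwetibd.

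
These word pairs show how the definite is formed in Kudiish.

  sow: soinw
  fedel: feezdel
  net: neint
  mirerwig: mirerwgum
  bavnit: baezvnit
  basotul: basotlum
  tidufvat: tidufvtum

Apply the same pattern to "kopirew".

net and bavnit both end in -t yet inflect differently (neint, baezvnit), so the final letter is not what conditions the rule; the number of vowels is.
"kopirew" has 3 vowels. The stems with 3 vowels (mirerwig → mirerwgum, tidufvat → tidufvtum, basotul → basotlum) delete the last vowel and add -um.
The other patterns: stems with 1 vowel insert -in- after the first vowel; stems with 2 vowels insert -ez- after the first vowel.
So kopirew → kopirwum.

kopirwum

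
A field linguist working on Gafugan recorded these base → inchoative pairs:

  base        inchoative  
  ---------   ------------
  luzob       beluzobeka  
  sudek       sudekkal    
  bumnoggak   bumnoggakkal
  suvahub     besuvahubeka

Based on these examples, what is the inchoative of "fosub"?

suvahub and sudek both begin with s- yet inflect differently (besuvahubeka, sudekkal), so the first letter is not what conditions the rule; the final letter is.
"fosub" ends in -b. The stems ending in -b (luzob → beluzobeka, suvahub → besuvahubeka) add be- … -eka around the stem.
The other pattern: stems ending in -k double the final consonant and add -al.
So fosub → befosubeka.

befosubeka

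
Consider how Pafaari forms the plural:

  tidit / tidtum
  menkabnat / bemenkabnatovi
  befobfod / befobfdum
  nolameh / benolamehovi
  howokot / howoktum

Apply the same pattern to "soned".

besonedovi

tidit and menkabnat both end in -t yet inflect differently (tidtum, bemenkabnatovi), so the final letter is not what conditions the rule; the last vowel is.
"soned" has last vowel 'e'. The one such stem in the data (nolameh → benolamehovi) adds be- … -ovi around the stem, so the same rule applies.
The other pattern: stems whose last vowel is 'i' or 'o' delete the last vowel and add -um.
So soned → besonedovi.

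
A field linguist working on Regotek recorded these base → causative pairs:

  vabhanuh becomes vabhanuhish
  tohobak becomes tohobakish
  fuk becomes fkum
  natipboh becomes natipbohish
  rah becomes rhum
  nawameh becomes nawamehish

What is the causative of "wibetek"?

vabhanuh and rah both end in -h yet inflect differently (vabhanuhish, rhum), so the final letter is not what conditions the rule; the number of vowels is.
"wibetek" has 3 vowels. The stems with 3 vowels (vabhanuh → vabhanuhish, natipboh → natipbohish, tohobak → tohobakish) add -ish.
So wibetek → wibetekish.

wibetekish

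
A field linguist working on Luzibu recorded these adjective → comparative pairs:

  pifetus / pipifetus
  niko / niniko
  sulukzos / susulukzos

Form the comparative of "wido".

Every pair shown (pifetus → pipifetus, niko → niniko, sulukzos → susulukzos) follows the same rule: repeat the first consonant+vowel as a prefix.
So wido → wiwido.

wiwido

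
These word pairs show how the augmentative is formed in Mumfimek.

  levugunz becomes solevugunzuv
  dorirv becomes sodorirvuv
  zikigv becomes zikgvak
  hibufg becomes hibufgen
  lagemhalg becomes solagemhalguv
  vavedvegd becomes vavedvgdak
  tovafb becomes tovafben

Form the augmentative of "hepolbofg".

hepolbofgen

hibufg and lagemhalg both end in -g yet inflect differently (hibufgen, solagemhalguv), so the final letter is not what conditions the rule; the second-to-last letter is.
"hepolbofg" has second-to-last letter 'f'. The stems whose second-to-last letter is 'f' (hibufg → hibufgen, tovafb → tovafben) add -en.
So hepolbofg → hepolbofgen.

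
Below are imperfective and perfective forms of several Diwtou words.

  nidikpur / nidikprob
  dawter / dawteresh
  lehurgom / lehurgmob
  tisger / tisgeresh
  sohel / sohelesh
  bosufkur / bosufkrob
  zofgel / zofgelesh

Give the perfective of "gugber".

gugberesh

dawter and bosufkur both end in -r yet inflect differently (dawteresh, bosufkrob), so the final letter is not what conditions the rule; the last vowel is.
"gugber" has last vowel 'e'. The stems whose last vowel is 'e' (sohel → sohelesh, dawter → dawteresh, zofgel → zofgelesh) add -esh.
So gugber → gugberesh.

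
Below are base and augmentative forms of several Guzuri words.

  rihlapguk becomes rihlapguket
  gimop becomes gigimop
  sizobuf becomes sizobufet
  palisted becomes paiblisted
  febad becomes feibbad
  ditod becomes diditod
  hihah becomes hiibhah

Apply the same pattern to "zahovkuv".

zahovkuvet

ditod and febad both end in -d yet inflect differently (diditod, feibbad), so the final letter is not what conditions the rule; the last vowel is.
"zahovkuv" has last vowel 'u'. The stems whose last vowel is 'u' (rihlapguk → rihlapguket, sizobuf → sizobufet) add -et.
So zahovkuv → zahovkuvet.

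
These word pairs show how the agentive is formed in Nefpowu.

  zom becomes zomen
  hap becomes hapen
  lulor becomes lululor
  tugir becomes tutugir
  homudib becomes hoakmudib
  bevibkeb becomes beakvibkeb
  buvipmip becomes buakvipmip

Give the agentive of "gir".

hap and buvipmip both end in -p yet inflect differently (hapen, buakvipmip), so the final letter is not what conditions the rule; the number of vowels is.
"gir" has 1 vowel. The stems with 1 vowel (zom → zomen, hap → hapen) add -en.
So gir → giren.

giren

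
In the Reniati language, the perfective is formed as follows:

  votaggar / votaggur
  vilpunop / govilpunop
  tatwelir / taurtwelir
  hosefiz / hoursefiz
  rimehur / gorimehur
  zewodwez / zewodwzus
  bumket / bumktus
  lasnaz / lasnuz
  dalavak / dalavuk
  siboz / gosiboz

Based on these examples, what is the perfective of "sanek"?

tatwelir and votaggar both end in -r yet inflect differently (taurtwelir, votaggur), so the final letter is not what conditions the rule; the last vowel is.
"sanek" has last vowel 'e'. The stems whose last vowel is 'e' (bumket → bumktus, zewodwez → zewodwzus) delete the last vowel and add -us.
The other patterns: stems whose last vowel is 'i' insert -ur- after the first vowel; stems whose last vowel is 'a' change the last vowel to 'u'; stems whose last vowel is 'o' or 'u' add the prefix go-.
So sanek → sankus.

sankus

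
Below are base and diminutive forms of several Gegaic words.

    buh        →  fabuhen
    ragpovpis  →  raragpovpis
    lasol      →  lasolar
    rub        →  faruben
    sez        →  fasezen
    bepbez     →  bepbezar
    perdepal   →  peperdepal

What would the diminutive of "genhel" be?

"genhel" has 2 vowels. The stems with 2 vowels (lasol → lasolar, bepbez → bepbezar) add -ar.
So genhel → genhelar.

genhelar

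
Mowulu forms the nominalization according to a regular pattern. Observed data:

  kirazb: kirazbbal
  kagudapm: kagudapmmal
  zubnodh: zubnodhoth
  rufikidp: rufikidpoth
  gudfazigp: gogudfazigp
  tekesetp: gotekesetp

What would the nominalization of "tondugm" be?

gotondugm

rufikidp and tekesetp both end in -p yet inflect differently (rufikidpoth, gotekesetp), so the final letter is not what conditions the rule; the second-to-last letter is.
"tondugm" has second-to-last letter 'g'. The one such stem in the data (gudfazigp → gogudfazigp) adds the prefix go-, so the same rule applies.
The other patterns: stems whose second-to-last letter is 'p' or 'z' double the final consonant and add -al; stems whose second-to-last letter is 'd' add -oth.
So tondugm → gotondugm.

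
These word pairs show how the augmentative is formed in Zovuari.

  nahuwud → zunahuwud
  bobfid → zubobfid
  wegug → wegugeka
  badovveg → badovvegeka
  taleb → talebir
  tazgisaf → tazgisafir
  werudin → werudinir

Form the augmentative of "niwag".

nahuwud and wegug both have last vowel 'u' yet inflect differently (zunahuwud, wegugeka), so the last vowel is not what conditions the rule; the final letter is.
"niwag" ends in -g. The stems ending in -g (wegug → wegugeka, badovveg → badovvegeka) add -eka.
So niwag → niwageka.

niwageka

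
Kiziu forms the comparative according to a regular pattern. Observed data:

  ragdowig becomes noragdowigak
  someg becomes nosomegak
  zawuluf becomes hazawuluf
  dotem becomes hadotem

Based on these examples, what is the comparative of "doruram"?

someg and dotem both have last vowel 'e' yet inflect differently (nosomegak, hadotem), so the last vowel is not what conditions the rule; the final letter is.
"doruram" ends in -m. The one such stem in the data (dotem → hadotem) adds the prefix ha-, so the same rule applies.
The other pattern: stems ending in -g add no- … -ak around the stem.
So doruram → hadoruram.

hadoruram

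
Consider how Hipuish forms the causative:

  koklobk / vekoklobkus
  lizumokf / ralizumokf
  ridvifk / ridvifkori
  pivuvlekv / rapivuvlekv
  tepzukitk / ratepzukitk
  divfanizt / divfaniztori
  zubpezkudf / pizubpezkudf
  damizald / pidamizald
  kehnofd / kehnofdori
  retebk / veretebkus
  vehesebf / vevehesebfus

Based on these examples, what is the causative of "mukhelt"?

tepzukitk and retebk both end in -k yet inflect differently (ratepzukitk, veretebkus), so the final letter is not what conditions the rule; the second-to-last letter is.
"mukhelt" has second-to-last letter 'l'. The one such stem in the data (damizald → pidamizald) adds the prefix pi-, so the same rule applies.
So mukhelt → pimukhelt.

pimukhelt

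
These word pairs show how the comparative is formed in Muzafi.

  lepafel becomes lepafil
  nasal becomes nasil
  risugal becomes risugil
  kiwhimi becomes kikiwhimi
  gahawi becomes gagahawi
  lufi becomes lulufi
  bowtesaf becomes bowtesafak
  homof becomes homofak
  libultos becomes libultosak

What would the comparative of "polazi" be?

nasal and bowtesaf both have last vowel 'a' yet inflect differently (nasil, bowtesafak), so the last vowel is not what conditions the rule; the final letter is.
"polazi" ends in -i. The stems ending in -i (kiwhimi → kikiwhimi, gahawi → gagahawi, lufi → lulufi) repeat the first consonant+vowel as a prefix.
So polazi → popolazi.

popolazi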